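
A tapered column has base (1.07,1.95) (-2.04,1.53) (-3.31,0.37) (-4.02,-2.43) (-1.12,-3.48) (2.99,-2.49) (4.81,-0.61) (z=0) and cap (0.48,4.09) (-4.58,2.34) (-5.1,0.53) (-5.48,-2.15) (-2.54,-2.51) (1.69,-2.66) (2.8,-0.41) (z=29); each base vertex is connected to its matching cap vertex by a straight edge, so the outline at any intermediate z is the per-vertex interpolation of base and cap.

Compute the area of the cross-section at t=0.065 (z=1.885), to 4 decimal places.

Area at t=0.065: 32.5545

Cross-section at t=0.065: each vertex is (1-t)·p0[i] + t·p1[i].
  v1: (1-0.065)·(1.07,1.95) + 0.065·(0.48,4.09) = (1.0316,2.0891)
  v2: (1-0.065)·(-2.04,1.53) + 0.065·(-4.58,2.34) = (-2.2051,1.5827)
  v3: (1-0.065)·(-3.31,0.37) + 0.065·(-5.1,0.53) = (-3.4264,0.3804)
  v4: (1-0.065)·(-4.02,-2.43) + 0.065·(-5.48,-2.15) = (-4.1149,-2.4118)
  v5: (1-0.065)·(-1.12,-3.48) + 0.065·(-2.54,-2.51) = (-1.2123,-3.4169)
  v6: (1-0.065)·(2.99,-2.49) + 0.065·(1.69,-2.66) = (2.9055,-2.5011)
  v7: (1-0.065)·(4.81,-0.61) + 0.065·(2.8,-0.41) = (4.6794,-0.5970)
Shoelace sum Σ(x_i·y_{i+1} − x_{i+1}·y_i):
  i=1: 1.0316·1.5827 − -2.2051·2.0891 = +6.2394 (running +6.2394)
  i=2: -2.2051·0.3804 − -3.4264·1.5827 = +4.5839 (running +10.8233)
  i=3: -3.4264·-2.4118 − -4.1149·0.3804 = +9.8290 (running +20.6523)
  i=4: -4.1149·-3.4169 − -1.2123·-2.4118 = +11.1366 (running +31.7889)
  i=5: -1.2123·-2.5011 − 2.9055·-3.4169 = +12.9600 (running +44.7488)
  i=6: 2.9055·-0.5970 − 4.6794·-2.5011 = +9.9687 (running +54.7175)
  i=7: 4.6794·2.0891 − 1.0316·-0.5970 = +10.3915 (running +65.1091)
Area = |Σ|/2 = |65.1091|/2 = 32.5545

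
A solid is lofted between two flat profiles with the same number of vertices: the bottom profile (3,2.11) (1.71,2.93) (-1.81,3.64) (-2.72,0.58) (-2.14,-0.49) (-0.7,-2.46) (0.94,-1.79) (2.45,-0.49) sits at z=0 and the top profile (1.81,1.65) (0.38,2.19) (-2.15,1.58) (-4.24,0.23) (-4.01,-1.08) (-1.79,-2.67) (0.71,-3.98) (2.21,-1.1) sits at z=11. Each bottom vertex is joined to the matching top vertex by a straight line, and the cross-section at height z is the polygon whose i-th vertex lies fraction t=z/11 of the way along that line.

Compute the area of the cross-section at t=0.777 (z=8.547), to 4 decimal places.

Area at t=0.777: 25.2915

Cross-section at t=0.777: each vertex is (1-t)·p0[i] + t·p1[i].
  v1: (1-0.777)·(3,2.11) + 0.777·(1.81,1.65) = (2.0754,1.7526)
  v2: (1-0.777)·(1.71,2.93) + 0.777·(0.38,2.19) = (0.6766,2.3550)
  v3: (1-0.777)·(-1.81,3.64) + 0.777·(-2.15,1.58) = (-2.0742,2.0394)
  v4: (1-0.777)·(-2.72,0.58) + 0.777·(-4.24,0.23) = (-3.9010,0.3080)
  v5: (1-0.777)·(-2.14,-0.49) + 0.777·(-4.01,-1.08) = (-3.5930,-0.9484)
  v6: (1-0.777)·(-0.7,-2.46) + 0.777·(-1.79,-2.67) = (-1.5469,-2.6232)
  v7: (1-0.777)·(0.94,-1.79) + 0.777·(0.71,-3.98) = (0.7613,-3.4916)
  v8: (1-0.777)·(2.45,-0.49) + 0.777·(2.21,-1.1) = (2.2635,-0.9640)
Shoelace sum Σ(x_i·y_{i+1} − x_{i+1}·y_i):
  i=1: 2.0754·2.3550 − 0.6766·1.7526 = +3.7018 (running +3.7018)
  i=2: 0.6766·2.0394 − -2.0742·2.3550 = +6.2646 (running +9.9663)
  i=3: -2.0742·0.3080 − -3.9010·2.0394 = +7.3168 (running +17.2831)
  i=4: -3.9010·-0.9484 − -3.5930·0.3080 = +4.8067 (running +22.0898)
  i=5: -3.5930·-2.6232 − -1.5469·-0.9484 = +7.9579 (running +30.0476)
  i=6: -1.5469·-3.4916 − 0.7613·-2.6232 = +7.3983 (running +37.4459)
  i=7: 0.7613·-0.9640 − 2.2635·-3.4916 = +7.1695 (running +44.6154)
  i=8: 2.2635·1.7526 − 2.0754·-0.9640 = +5.9676 (running +50.5830)
Area = |Σ|/2 = |50.5830|/2 = 25.2915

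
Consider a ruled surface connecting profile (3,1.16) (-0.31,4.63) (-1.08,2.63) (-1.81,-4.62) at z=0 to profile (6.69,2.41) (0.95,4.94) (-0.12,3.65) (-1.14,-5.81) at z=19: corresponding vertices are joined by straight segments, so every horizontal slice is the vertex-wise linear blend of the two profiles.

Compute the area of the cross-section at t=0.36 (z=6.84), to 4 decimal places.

Cross-section at t=0.36: each vertex is (1-t)·p0[i] + t·p1[i].
  v1: (1-0.36)·(3,1.16) + 0.36·(6.69,2.41) = (4.3284,1.6100)
  v2: (1-0.36)·(-0.31,4.63) + 0.36·(0.95,4.94) = (0.1436,4.7416)
  v3: (1-0.36)·(-1.08,2.63) + 0.36·(-0.12,3.65) = (-0.7344,2.9972)
  v4: (1-0.36)·(-1.81,-4.62) + 0.36·(-1.14,-5.81) = (-1.5688,-5.0484)
Shoelace sum Σ(x_i·y_{i+1} − x_{i+1}·y_i):
  i=1: 4.3284·4.7416 − 0.1436·1.6100 = +20.2923 (running +20.2923)
  i=2: 0.1436·2.9972 − -0.7344·4.7416 = +3.9126 (running +24.2050)
  i=3: -0.7344·-5.0484 − -1.5688·2.9972 = +8.4096 (running +32.6145)
  i=4: -1.5688·1.6100 − 4.3284·-5.0484 = +19.3257 (running +51.9403)
Area = |Σ|/2 = |51.9403|/2 = 25.9701

Area at t=0.36: 25.9701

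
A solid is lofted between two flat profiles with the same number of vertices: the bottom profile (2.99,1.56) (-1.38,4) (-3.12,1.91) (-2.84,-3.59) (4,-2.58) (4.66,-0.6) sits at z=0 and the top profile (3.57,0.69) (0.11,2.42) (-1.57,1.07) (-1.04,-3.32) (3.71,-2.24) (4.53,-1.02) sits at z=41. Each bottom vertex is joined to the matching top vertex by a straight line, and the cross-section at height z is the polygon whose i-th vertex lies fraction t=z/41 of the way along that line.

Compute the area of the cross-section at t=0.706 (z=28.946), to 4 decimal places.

Area at t=0.706: 27.8543

Cross-section at t=0.706: each vertex is (1-t)·p0[i] + t·p1[i].
  v1: (1-0.706)·(2.99,1.56) + 0.706·(3.57,0.69) = (3.3995,0.9458)
  v2: (1-0.706)·(-1.38,4) + 0.706·(0.11,2.42) = (-0.3281,2.8845)
  v3: (1-0.706)·(-3.12,1.91) + 0.706·(-1.57,1.07) = (-2.0257,1.3170)
  v4: (1-0.706)·(-2.84,-3.59) + 0.706·(-1.04,-3.32) = (-1.5692,-3.3994)
  v5: (1-0.706)·(4,-2.58) + 0.706·(3.71,-2.24) = (3.7953,-2.3400)
  v6: (1-0.706)·(4.66,-0.6) + 0.706·(4.53,-1.02) = (4.5682,-0.8965)
Shoelace sum Σ(x_i·y_{i+1} − x_{i+1}·y_i):
  i=1: 3.3995·2.8845 − -0.3281·0.9458 = +10.1161 (running +10.1161)
  i=2: -0.3281·1.3170 − -2.0257·2.8845 = +5.4111 (running +15.5273)
  i=3: -2.0257·-3.3994 − -1.5692·1.3170 = +8.9527 (running +24.4800)
  i=4: -1.5692·-2.3400 − 3.7953·-3.3994 = +16.5734 (running +41.0534)
  i=5: 3.7953·-0.8965 − 4.5682·-2.3400 = +7.2869 (running +48.3403)
  i=6: 4.5682·0.9458 − 3.3995·-0.8965 = +7.3682 (running +55.7085)
Area = |Σ|/2 = |55.7085|/2 = 27.8543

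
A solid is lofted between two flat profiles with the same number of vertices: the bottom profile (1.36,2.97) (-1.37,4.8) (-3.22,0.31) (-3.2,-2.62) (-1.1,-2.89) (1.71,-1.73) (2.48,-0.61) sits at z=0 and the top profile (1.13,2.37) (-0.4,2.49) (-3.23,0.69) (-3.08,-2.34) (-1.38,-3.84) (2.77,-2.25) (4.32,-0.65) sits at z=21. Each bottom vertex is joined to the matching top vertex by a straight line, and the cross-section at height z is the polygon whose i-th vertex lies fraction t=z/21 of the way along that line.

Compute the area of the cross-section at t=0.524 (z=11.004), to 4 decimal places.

Area at t=0.524: 30.2809

Cross-section at t=0.524: each vertex is (1-t)·p0[i] + t·p1[i].
  v1: (1-0.524)·(1.36,2.97) + 0.524·(1.13,2.37) = (1.2395,2.6556)
  v2: (1-0.524)·(-1.37,4.8) + 0.524·(-0.4,2.49) = (-0.8617,3.5896)
  v3: (1-0.524)·(-3.22,0.31) + 0.524·(-3.23,0.69) = (-3.2252,0.5091)
  v4: (1-0.524)·(-3.2,-2.62) + 0.524·(-3.08,-2.34) = (-3.1371,-2.4733)
  v5: (1-0.524)·(-1.1,-2.89) + 0.524·(-1.38,-3.84) = (-1.2467,-3.3878)
  v6: (1-0.524)·(1.71,-1.73) + 0.524·(2.77,-2.25) = (2.2654,-2.0025)
  v7: (1-0.524)·(2.48,-0.61) + 0.524·(4.32,-0.65) = (3.4442,-0.6310)
Shoelace sum Σ(x_i·y_{i+1} − x_{i+1}·y_i):
  i=1: 1.2395·3.5896 − -0.8617·2.6556 = +6.7376 (running +6.7376)
  i=2: -0.8617·0.5091 − -3.2252·3.5896 = +11.1385 (running +17.8760)
  i=3: -3.2252·-2.4733 − -3.1371·0.5091 = +9.5741 (running +27.4501)
  i=4: -3.1371·-3.3878 − -1.2467·-2.4733 = +7.5444 (running +34.9946)
  i=5: -1.2467·-2.0025 − 2.2654·-3.3878 = +10.1714 (running +45.1660)
  i=6: 2.2654·-0.6310 − 3.4442·-2.0025 = +5.4675 (running +50.6334)
  i=7: 3.4442·2.6556 − 1.2395·-0.6310 = +9.9284 (running +60.5618)
Area = |Σ|/2 = |60.5618|/2 = 30.2809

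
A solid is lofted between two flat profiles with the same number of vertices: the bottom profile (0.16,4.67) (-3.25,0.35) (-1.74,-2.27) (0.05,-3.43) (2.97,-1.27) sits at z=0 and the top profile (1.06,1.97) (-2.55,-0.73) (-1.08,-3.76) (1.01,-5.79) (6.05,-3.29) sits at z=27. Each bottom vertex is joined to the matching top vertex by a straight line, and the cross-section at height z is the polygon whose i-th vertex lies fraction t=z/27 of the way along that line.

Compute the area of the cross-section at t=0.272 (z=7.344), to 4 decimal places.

Area at t=0.272: 29.0924

Cross-section at t=0.272: each vertex is (1-t)·p0[i] + t·p1[i].
  v1: (1-0.272)·(0.16,4.67) + 0.272·(1.06,1.97) = (0.4048,3.9356)
  v2: (1-0.272)·(-3.25,0.35) + 0.272·(-2.55,-0.73) = (-3.0596,0.0562)
  v3: (1-0.272)·(-1.74,-2.27) + 0.272·(-1.08,-3.76) = (-1.5605,-2.6753)
  v4: (1-0.272)·(0.05,-3.43) + 0.272·(1.01,-5.79) = (0.3111,-4.0719)
  v5: (1-0.272)·(2.97,-1.27) + 0.272·(6.05,-3.29) = (3.8078,-1.8194)
Shoelace sum Σ(x_i·y_{i+1} − x_{i+1}·y_i):
  i=1: 0.4048·0.0562 − -3.0596·3.9356 = +12.0641 (running +12.0641)
  i=2: -3.0596·-2.6753 − -1.5605·0.0562 = +8.2730 (running +20.3372)
  i=3: -1.5605·-4.0719 − 0.3111·-2.6753 = +7.1865 (running +27.5237)
  i=4: 0.3111·-1.8194 − 3.8078·-4.0719 = +14.9388 (running +42.4625)
  i=5: 3.8078·3.9356 − 0.4048·-1.8194 = +15.7223 (running +58.1848)
Area = |Σ|/2 = |58.1848|/2 = 29.0924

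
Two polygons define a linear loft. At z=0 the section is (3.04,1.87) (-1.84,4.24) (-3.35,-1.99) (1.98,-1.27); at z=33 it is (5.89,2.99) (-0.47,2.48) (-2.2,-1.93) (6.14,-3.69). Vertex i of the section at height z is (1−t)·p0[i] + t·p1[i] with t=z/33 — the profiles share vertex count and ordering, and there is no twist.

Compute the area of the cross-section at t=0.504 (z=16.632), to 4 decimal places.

Area at t=0.504: 32.6527

Cross-section at t=0.504: each vertex is (1-t)·p0[i] + t·p1[i].
  v1: (1-0.504)·(3.04,1.87) + 0.504·(5.89,2.99) = (4.4764,2.4345)
  v2: (1-0.504)·(-1.84,4.24) + 0.504·(-0.47,2.48) = (-1.1495,3.3530)
  v3: (1-0.504)·(-3.35,-1.99) + 0.504·(-2.2,-1.93) = (-2.7704,-1.9598)
  v4: (1-0.504)·(1.98,-1.27) + 0.504·(6.14,-3.69) = (4.0766,-2.4897)
Shoelace sum Σ(x_i·y_{i+1} − x_{i+1}·y_i):
  i=1: 4.4764·3.3530 − -1.1495·2.4345 = +17.8077 (running +17.8077)
  i=2: -1.1495·-1.9598 − -2.7704·3.3530 = +11.5418 (running +29.3495)
  i=3: -2.7704·-2.4897 − 4.0766·-1.9598 = +14.8866 (running +44.2361)
  i=4: 4.0766·2.4345 − 4.4764·-2.4897 = +21.0693 (running +65.3054)
Area = |Σ|/2 = |65.3054|/2 = 32.6527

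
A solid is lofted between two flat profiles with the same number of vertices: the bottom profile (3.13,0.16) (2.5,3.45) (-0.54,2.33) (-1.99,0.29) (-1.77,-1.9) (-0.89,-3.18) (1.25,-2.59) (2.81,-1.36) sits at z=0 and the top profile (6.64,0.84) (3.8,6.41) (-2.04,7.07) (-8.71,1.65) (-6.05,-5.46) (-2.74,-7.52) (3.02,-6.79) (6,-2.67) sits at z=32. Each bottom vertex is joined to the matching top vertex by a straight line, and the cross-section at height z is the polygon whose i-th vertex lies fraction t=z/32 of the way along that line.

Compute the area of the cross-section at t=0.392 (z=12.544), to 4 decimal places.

Cross-section at t=0.392: each vertex is (1-t)·p0[i] + t·p1[i].
  v1: (1-0.392)·(3.13,0.16) + 0.392·(6.64,0.84) = (4.5059,0.4266)
  v2: (1-0.392)·(2.5,3.45) + 0.392·(3.8,6.41) = (3.0096,4.6103)
  v3: (1-0.392)·(-0.54,2.33) + 0.392·(-2.04,7.07) = (-1.1280,4.1881)
  v4: (1-0.392)·(-1.99,0.29) + 0.392·(-8.71,1.65) = (-4.6242,0.8231)
  v5: (1-0.392)·(-1.77,-1.9) + 0.392·(-6.05,-5.46) = (-3.4478,-3.2955)
  v6: (1-0.392)·(-0.89,-3.18) + 0.392·(-2.74,-7.52) = (-1.6152,-4.8813)
  v7: (1-0.392)·(1.25,-2.59) + 0.392·(3.02,-6.79) = (1.9438,-4.2364)
  v8: (1-0.392)·(2.81,-1.36) + 0.392·(6,-2.67) = (4.0605,-1.8735)
Shoelace sum Σ(x_i·y_{i+1} − x_{i+1}·y_i):
  i=1: 4.5059·4.6103 − 3.0096·0.4266 = +19.4900 (running +19.4900)
  i=2: 3.0096·4.1881 − -1.1280·4.6103 = +17.8049 (running +37.2948)
  i=3: -1.1280·0.8231 − -4.6242·4.1881 = +18.4382 (running +55.7331)
  i=4: -4.6242·-3.2955 − -3.4478·0.8231 = +18.0772 (running +73.8102)
  i=5: -3.4478·-4.8813 − -1.6152·-3.2955 = +11.5066 (running +85.3168)
  i=6: -1.6152·-4.2364 − 1.9438·-4.8813 = +16.3311 (running +101.6479)
  i=7: 1.9438·-1.8735 − 4.0605·-4.2364 = +13.5600 (running +115.2079)
  i=8: 4.0605·0.4266 − 4.5059·-1.8735 = +10.1740 (running +125.3818)
Area = |Σ|/2 = |125.3818|/2 = 62.6909

Area at t=0.392: 62.6909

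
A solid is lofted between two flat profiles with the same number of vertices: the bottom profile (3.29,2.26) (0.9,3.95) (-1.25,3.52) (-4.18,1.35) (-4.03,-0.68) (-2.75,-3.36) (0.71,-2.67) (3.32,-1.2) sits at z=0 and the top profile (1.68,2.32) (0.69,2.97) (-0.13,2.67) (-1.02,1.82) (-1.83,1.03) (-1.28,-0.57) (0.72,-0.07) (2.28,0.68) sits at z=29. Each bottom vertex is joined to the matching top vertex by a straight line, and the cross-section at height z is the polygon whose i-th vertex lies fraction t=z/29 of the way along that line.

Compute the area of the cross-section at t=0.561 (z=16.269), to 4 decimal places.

Area at t=0.561: 19.9922

Cross-section at t=0.561: each vertex is (1-t)·p0[i] + t·p1[i].
  v1: (1-0.561)·(3.29,2.26) + 0.561·(1.68,2.32) = (2.3868,2.2937)
  v2: (1-0.561)·(0.9,3.95) + 0.561·(0.69,2.97) = (0.7822,3.4002)
  v3: (1-0.561)·(-1.25,3.52) + 0.561·(-0.13,2.67) = (-0.6217,3.0431)
  v4: (1-0.561)·(-4.18,1.35) + 0.561·(-1.02,1.82) = (-2.4072,1.6137)
  v5: (1-0.561)·(-4.03,-0.68) + 0.561·(-1.83,1.03) = (-2.7958,0.2793)
  v6: (1-0.561)·(-2.75,-3.36) + 0.561·(-1.28,-0.57) = (-1.9253,-1.7948)
  v7: (1-0.561)·(0.71,-2.67) + 0.561·(0.72,-0.07) = (0.7156,-1.2114)
  v8: (1-0.561)·(3.32,-1.2) + 0.561·(2.28,0.68) = (2.7366,-0.1453)
Shoelace sum Σ(x_i·y_{i+1} − x_{i+1}·y_i):
  i=1: 2.3868·3.4002 − 0.7822·2.2937 = +6.3215 (running +6.3215)
  i=2: 0.7822·3.0431 − -0.6217·3.4002 = +4.4942 (running +10.8157)
  i=3: -0.6217·1.6137 − -2.4072·3.0431 = +6.3224 (running +17.1381)
  i=4: -2.4072·0.2793 − -2.7958·1.6137 = +3.8391 (running +20.9772)
  i=5: -2.7958·-1.7948 − -1.9253·0.2793 = +5.5557 (running +26.5329)
  i=6: -1.9253·-1.2114 − 0.7156·-1.7948 = +3.6167 (running +30.1497)
  i=7: 0.7156·-0.1453 − 2.7366·-1.2114 = +3.2111 (running +33.3607)
  i=8: 2.7366·2.2937 − 2.3868·-0.1453 = +6.6236 (running +39.9843)
Area = |Σ|/2 = |39.9843|/2 = 19.9922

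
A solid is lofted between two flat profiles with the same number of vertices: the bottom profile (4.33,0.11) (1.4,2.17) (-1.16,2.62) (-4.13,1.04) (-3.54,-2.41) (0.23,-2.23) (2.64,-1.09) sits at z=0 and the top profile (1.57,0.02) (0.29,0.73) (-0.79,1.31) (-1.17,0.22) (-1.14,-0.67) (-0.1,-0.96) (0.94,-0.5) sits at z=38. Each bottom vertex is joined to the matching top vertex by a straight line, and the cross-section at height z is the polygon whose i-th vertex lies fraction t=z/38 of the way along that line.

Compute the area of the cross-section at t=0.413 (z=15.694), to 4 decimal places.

Area at t=0.413: 15.5583

Cross-section at t=0.413: each vertex is (1-t)·p0[i] + t·p1[i].
  v1: (1-0.413)·(4.33,0.11) + 0.413·(1.57,0.02) = (3.1901,0.0728)
  v2: (1-0.413)·(1.4,2.17) + 0.413·(0.29,0.73) = (0.9416,1.5753)
  v3: (1-0.413)·(-1.16,2.62) + 0.413·(-0.79,1.31) = (-1.0072,2.0790)
  v4: (1-0.413)·(-4.13,1.04) + 0.413·(-1.17,0.22) = (-2.9075,0.7013)
  v5: (1-0.413)·(-3.54,-2.41) + 0.413·(-1.14,-0.67) = (-2.5488,-1.6914)
  v6: (1-0.413)·(0.23,-2.23) + 0.413·(-0.1,-0.96) = (0.0937,-1.7055)
  v7: (1-0.413)·(2.64,-1.09) + 0.413·(0.94,-0.5) = (1.9379,-0.8463)
Shoelace sum Σ(x_i·y_{i+1} − x_{i+1}·y_i):
  i=1: 3.1901·1.5753 − 0.9416·0.0728 = +4.9568 (running +4.9568)
  i=2: 0.9416·2.0790 − -1.0072·1.5753 = +3.5441 (running +8.5009)
  i=3: -1.0072·0.7013 − -2.9075·2.0790 = +5.3383 (running +13.8391)
  i=4: -2.9075·-1.6914 − -2.5488·0.7013 = +6.7053 (running +20.5444)
  i=5: -2.5488·-1.7055 − 0.0937·-1.6914 = +4.5055 (running +25.0499)
  i=6: 0.0937·-0.8463 − 1.9379·-1.7055 = +3.2258 (running +28.2756)
  i=7: 1.9379·0.0728 − 3.1901·-0.8463 = +2.8410 (running +31.1167)
Area = |Σ|/2 = |31.1167|/2 = 15.5583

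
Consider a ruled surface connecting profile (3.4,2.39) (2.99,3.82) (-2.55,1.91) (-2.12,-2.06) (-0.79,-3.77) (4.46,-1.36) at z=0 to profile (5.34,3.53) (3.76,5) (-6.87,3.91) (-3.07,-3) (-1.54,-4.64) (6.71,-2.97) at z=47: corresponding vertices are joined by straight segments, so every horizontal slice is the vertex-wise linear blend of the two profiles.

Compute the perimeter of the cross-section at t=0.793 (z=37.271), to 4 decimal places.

Cross-section at t=0.793: each vertex is (1-t)·p0[i] + t·p1[i].
  v1: (1-0.793)·(3.4,2.39) + 0.793·(5.34,3.53) = (4.9384,3.2940)
  v2: (1-0.793)·(2.99,3.82) + 0.793·(3.76,5) = (3.6006,4.7557)
  v3: (1-0.793)·(-2.55,1.91) + 0.793·(-6.87,3.91) = (-5.9758,3.4960)
  v4: (1-0.793)·(-2.12,-2.06) + 0.793·(-3.07,-3) = (-2.8733,-2.8054)
  v5: (1-0.793)·(-0.79,-3.77) + 0.793·(-1.54,-4.64) = (-1.3848,-4.4599)
  v6: (1-0.793)·(4.46,-1.36) + 0.793·(6.71,-2.97) = (6.2443,-2.6367)
Perimeter = Σ |v_{i+1} − v_i|:
  edge 1→2: √(-1.3378² + 1.4617²) = 1.9815 (running 1.9815)
  edge 2→3: √(-9.5764² + -1.2597²) = 9.6589 (running 11.6404)
  edge 3→4: √(3.1024² + -6.3014²) = 7.0237 (running 18.6641)
  edge 4→5: √(1.4886² + -1.6545²) = 2.2256 (running 20.8897)
  edge 5→6: √(7.6290² + 1.8232²) = 7.8438 (running 28.7335)
  edge 6→1: √(-1.3058² + 5.9308²) = 6.0728 (running 34.8063)
Perimeter = 34.8063

Perimeter at t=0.793: 34.8063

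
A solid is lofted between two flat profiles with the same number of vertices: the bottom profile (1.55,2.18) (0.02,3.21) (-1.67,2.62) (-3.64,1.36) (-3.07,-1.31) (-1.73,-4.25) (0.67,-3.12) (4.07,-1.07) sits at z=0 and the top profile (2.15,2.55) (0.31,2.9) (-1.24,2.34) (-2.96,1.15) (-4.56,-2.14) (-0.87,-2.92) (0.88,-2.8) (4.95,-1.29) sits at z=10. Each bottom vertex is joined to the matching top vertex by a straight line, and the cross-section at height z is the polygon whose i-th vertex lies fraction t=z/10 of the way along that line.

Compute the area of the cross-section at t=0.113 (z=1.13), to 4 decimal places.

Cross-section at t=0.113: each vertex is (1-t)·p0[i] + t·p1[i].
  v1: (1-0.113)·(1.55,2.18) + 0.113·(2.15,2.55) = (1.6178,2.2218)
  v2: (1-0.113)·(0.02,3.21) + 0.113·(0.31,2.9) = (0.0528,3.1750)
  v3: (1-0.113)·(-1.67,2.62) + 0.113·(-1.24,2.34) = (-1.6214,2.5884)
  v4: (1-0.113)·(-3.64,1.36) + 0.113·(-2.96,1.15) = (-3.5632,1.3363)
  v5: (1-0.113)·(-3.07,-1.31) + 0.113·(-4.56,-2.14) = (-3.2384,-1.4038)
  v6: (1-0.113)·(-1.73,-4.25) + 0.113·(-0.87,-2.92) = (-1.6328,-4.0997)
  v7: (1-0.113)·(0.67,-3.12) + 0.113·(0.88,-2.8) = (0.6937,-3.0838)
  v8: (1-0.113)·(4.07,-1.07) + 0.113·(4.95,-1.29) = (4.1694,-1.0949)
Shoelace sum Σ(x_i·y_{i+1} − x_{i+1}·y_i):
  i=1: 1.6178·3.1750 − 0.0528·2.2218 = +5.0192 (running +5.0192)
  i=2: 0.0528·2.5884 − -1.6214·3.1750 = +5.2845 (running +10.3037)
  i=3: -1.6214·1.3363 − -3.5632·2.5884 = +7.0561 (running +17.3598)
  i=4: -3.5632·-1.4038 − -3.2384·1.3363 = +9.3293 (running +26.6891)
  i=5: -3.2384·-4.0997 − -1.6328·-1.4038 = +10.9842 (running +37.6733)
  i=6: -1.6328·-3.0838 − 0.6937·-4.0997 = +7.8794 (running +45.5528)
  i=7: 0.6937·-1.0949 − 4.1694·-3.0838 = +12.0983 (running +57.6511)
  i=8: 4.1694·2.2218 − 1.6178·-1.0949 = +11.0350 (running +68.6861)
Area = |Σ|/2 = |68.6861|/2 = 34.3431

Area at t=0.113: 34.3431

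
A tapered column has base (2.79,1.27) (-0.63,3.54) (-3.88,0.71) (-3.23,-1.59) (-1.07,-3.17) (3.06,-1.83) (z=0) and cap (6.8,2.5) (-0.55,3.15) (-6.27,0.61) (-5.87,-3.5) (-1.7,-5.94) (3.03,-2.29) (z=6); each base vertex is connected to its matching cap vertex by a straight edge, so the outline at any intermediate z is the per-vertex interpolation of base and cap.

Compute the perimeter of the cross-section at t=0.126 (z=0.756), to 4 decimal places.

Cross-section at t=0.126: each vertex is (1-t)·p0[i] + t·p1[i].
  v1: (1-0.126)·(2.79,1.27) + 0.126·(6.8,2.5) = (3.2953,1.4250)
  v2: (1-0.126)·(-0.63,3.54) + 0.126·(-0.55,3.15) = (-0.6199,3.4909)
  v3: (1-0.126)·(-3.88,0.71) + 0.126·(-6.27,0.61) = (-4.1811,0.6974)
  v4: (1-0.126)·(-3.23,-1.59) + 0.126·(-5.87,-3.5) = (-3.5626,-1.8307)
  v5: (1-0.126)·(-1.07,-3.17) + 0.126·(-1.7,-5.94) = (-1.1494,-3.5190)
  v6: (1-0.126)·(3.06,-1.83) + 0.126·(3.03,-2.29) = (3.0562,-1.8880)
Perimeter = Σ |v_{i+1} − v_i|:
  edge 1→2: √(-3.9152² + 2.0659²) = 4.4268 (running 4.4268)
  edge 2→3: √(-3.5612² + -2.7935²) = 4.5261 (running 8.9529)
  edge 3→4: √(0.6185² + -2.5281²) = 2.6026 (running 11.5555)
  edge 4→5: √(2.4133² + -1.6884²) = 2.9452 (running 14.5008)
  edge 5→6: √(4.2056² + 1.6311²) = 4.5108 (running 19.0116)
  edge 6→1: √(0.2390² + 3.3129²) = 3.3216 (running 22.3331)
Perimeter = 22.3331

Perimeter at t=0.126: 22.3331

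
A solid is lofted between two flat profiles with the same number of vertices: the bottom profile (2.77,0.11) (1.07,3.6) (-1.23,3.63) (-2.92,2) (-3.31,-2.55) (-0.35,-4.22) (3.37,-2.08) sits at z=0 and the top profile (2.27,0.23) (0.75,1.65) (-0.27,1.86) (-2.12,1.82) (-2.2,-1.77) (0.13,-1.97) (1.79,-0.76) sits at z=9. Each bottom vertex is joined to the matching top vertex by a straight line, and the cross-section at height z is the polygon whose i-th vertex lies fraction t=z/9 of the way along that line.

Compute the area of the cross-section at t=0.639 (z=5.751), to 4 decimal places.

Area at t=0.639: 20.5805

Cross-section at t=0.639: each vertex is (1-t)·p0[i] + t·p1[i].
  v1: (1-0.639)·(2.77,0.11) + 0.639·(2.27,0.23) = (2.4505,0.1867)
  v2: (1-0.639)·(1.07,3.6) + 0.639·(0.75,1.65) = (0.8655,2.3540)
  v3: (1-0.639)·(-1.23,3.63) + 0.639·(-0.27,1.86) = (-0.6166,2.4990)
  v4: (1-0.639)·(-2.92,2) + 0.639·(-2.12,1.82) = (-2.4088,1.8850)
  v5: (1-0.639)·(-3.31,-2.55) + 0.639·(-2.2,-1.77) = (-2.6007,-2.0516)
  v6: (1-0.639)·(-0.35,-4.22) + 0.639·(0.13,-1.97) = (-0.0433,-2.7822)
  v7: (1-0.639)·(3.37,-2.08) + 0.639·(1.79,-0.76) = (2.3604,-1.2365)
Shoelace sum Σ(x_i·y_{i+1} − x_{i+1}·y_i):
  i=1: 2.4505·2.3540 − 0.8655·0.1867 = +5.6068 (running +5.6068)
  i=2: 0.8655·2.4990 − -0.6166·2.3540 = +3.6143 (running +9.2210)
  i=3: -0.6166·1.8850 − -2.4088·2.4990 = +4.8573 (running +14.0784)
  i=4: -2.4088·-2.0516 − -2.6007·1.8850 = +9.8441 (running +23.9225)
  i=5: -2.6007·-2.7822 − -0.0433·-2.0516 = +7.1470 (running +31.0695)
  i=6: -0.0433·-1.2365 − 2.3604·-2.7822 = +6.6207 (running +37.6902)
  i=7: 2.3604·0.1867 − 2.4505·-1.2365 = +3.4707 (running +41.1609)
Area = |Σ|/2 = |41.1609|/2 = 20.5805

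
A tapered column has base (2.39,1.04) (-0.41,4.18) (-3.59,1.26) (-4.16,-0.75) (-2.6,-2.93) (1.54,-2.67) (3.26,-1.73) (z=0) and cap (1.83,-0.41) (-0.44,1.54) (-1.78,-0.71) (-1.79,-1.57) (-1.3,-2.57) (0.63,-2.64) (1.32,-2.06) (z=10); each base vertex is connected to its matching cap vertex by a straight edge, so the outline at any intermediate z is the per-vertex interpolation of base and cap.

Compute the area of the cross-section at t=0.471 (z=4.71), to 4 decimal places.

Area at t=0.471: 20.9438

Cross-section at t=0.471: each vertex is (1-t)·p0[i] + t·p1[i].
  v1: (1-0.471)·(2.39,1.04) + 0.471·(1.83,-0.41) = (2.1262,0.3571)
  v2: (1-0.471)·(-0.41,4.18) + 0.471·(-0.44,1.54) = (-0.4241,2.9366)
  v3: (1-0.471)·(-3.59,1.26) + 0.471·(-1.78,-0.71) = (-2.7375,0.3321)
  v4: (1-0.471)·(-4.16,-0.75) + 0.471·(-1.79,-1.57) = (-3.0437,-1.1362)
  v5: (1-0.471)·(-2.6,-2.93) + 0.471·(-1.3,-2.57) = (-1.9877,-2.7604)
  v6: (1-0.471)·(1.54,-2.67) + 0.471·(0.63,-2.64) = (1.1114,-2.6559)
  v7: (1-0.471)·(3.26,-1.73) + 0.471·(1.32,-2.06) = (2.3463,-1.8854)
Shoelace sum Σ(x_i·y_{i+1} − x_{i+1}·y_i):
  i=1: 2.1262·2.9366 − -0.4241·0.3571 = +6.3953 (running +6.3953)
  i=2: -0.4241·0.3321 − -2.7375·2.9366 = +7.8979 (running +14.2932)
  i=3: -2.7375·-1.1362 − -3.0437·0.3321 = +4.1213 (running +18.4145)
  i=4: -3.0437·-2.7604 − -1.9877·-1.1362 = +6.1436 (running +24.5581)
  i=5: -1.9877·-2.6559 − 1.1114·-2.7604 = +8.3470 (running +32.9051)
  i=6: 1.1114·-1.8854 − 2.3463·-2.6559 = +4.1359 (running +37.0410)
  i=7: 2.3463·0.3571 − 2.1262·-1.8854 = +4.8466 (running +41.8876)
Area = |Σ|/2 = |41.8876|/2 = 20.9438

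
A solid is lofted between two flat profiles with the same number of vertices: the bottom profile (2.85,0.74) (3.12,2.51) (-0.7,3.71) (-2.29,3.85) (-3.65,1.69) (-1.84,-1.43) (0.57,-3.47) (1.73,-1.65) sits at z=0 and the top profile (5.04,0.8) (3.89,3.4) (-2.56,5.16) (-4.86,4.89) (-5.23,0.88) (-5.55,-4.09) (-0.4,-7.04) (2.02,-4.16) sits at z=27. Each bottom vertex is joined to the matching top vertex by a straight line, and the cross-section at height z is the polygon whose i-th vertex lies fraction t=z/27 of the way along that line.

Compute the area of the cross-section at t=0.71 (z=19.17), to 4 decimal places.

Cross-section at t=0.71: each vertex is (1-t)·p0[i] + t·p1[i].
  v1: (1-0.71)·(2.85,0.74) + 0.71·(5.04,0.8) = (4.4049,0.7826)
  v2: (1-0.71)·(3.12,2.51) + 0.71·(3.89,3.4) = (3.6667,3.1419)
  v3: (1-0.71)·(-0.7,3.71) + 0.71·(-2.56,5.16) = (-2.0206,4.7395)
  v4: (1-0.71)·(-2.29,3.85) + 0.71·(-4.86,4.89) = (-4.1147,4.5884)
  v5: (1-0.71)·(-3.65,1.69) + 0.71·(-5.23,0.88) = (-4.7718,1.1149)
  v6: (1-0.71)·(-1.84,-1.43) + 0.71·(-5.55,-4.09) = (-4.4741,-3.3186)
  v7: (1-0.71)·(0.57,-3.47) + 0.71·(-0.4,-7.04) = (-0.1187,-6.0047)
  v8: (1-0.71)·(1.73,-1.65) + 0.71·(2.02,-4.16) = (1.9359,-3.4321)
Shoelace sum Σ(x_i·y_{i+1} − x_{i+1}·y_i):
  i=1: 4.4049·3.1419 − 3.6667·0.7826 = +10.9702 (running +10.9702)
  i=2: 3.6667·4.7395 − -2.0206·3.1419 = +23.7268 (running +34.6970)
  i=3: -2.0206·4.5884 − -4.1147·4.7395 = +10.2303 (running +44.9273)
  i=4: -4.1147·1.1149 − -4.7718·4.5884 = +17.3074 (running +62.2348)
  i=5: -4.7718·-3.3186 − -4.4741·1.1149 = +20.8239 (running +83.0587)
  i=6: -4.4741·-6.0047 − -0.1187·-3.3186 = +26.4717 (running +109.5304)
  i=7: -0.1187·-3.4321 − 1.9359·-6.0047 = +12.0319 (running +121.5623)
  i=8: 1.9359·0.7826 − 4.4049·-3.4321 = +16.6331 (running +138.1954)
Area = |Σ|/2 = |138.1954|/2 = 69.0977

Area at t=0.71: 69.0977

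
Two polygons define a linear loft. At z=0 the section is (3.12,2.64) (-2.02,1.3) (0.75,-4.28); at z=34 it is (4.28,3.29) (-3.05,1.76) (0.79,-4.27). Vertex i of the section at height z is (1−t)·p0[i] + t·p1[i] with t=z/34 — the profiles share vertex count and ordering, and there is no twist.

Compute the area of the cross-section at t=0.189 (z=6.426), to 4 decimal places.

Cross-section at t=0.189: each vertex is (1-t)·p0[i] + t·p1[i].
  v1: (1-0.189)·(3.12,2.64) + 0.189·(4.28,3.29) = (3.3392,2.7628)
  v2: (1-0.189)·(-2.02,1.3) + 0.189·(-3.05,1.76) = (-2.2147,1.3869)
  v3: (1-0.189)·(0.75,-4.28) + 0.189·(0.79,-4.27) = (0.7576,-4.2781)
Shoelace sum Σ(x_i·y_{i+1} − x_{i+1}·y_i):
  i=1: 3.3392·1.3869 − -2.2147·2.7628 = +10.7501 (running +10.7501)
  i=2: -2.2147·-4.2781 − 0.7576·1.3869 = +8.4239 (running +19.1740)
  i=3: 0.7576·2.7628 − 3.3392·-4.2781 = +16.3787 (running +35.5527)
Area = |Σ|/2 = |35.5527|/2 = 17.7763

Area at t=0.189: 17.7763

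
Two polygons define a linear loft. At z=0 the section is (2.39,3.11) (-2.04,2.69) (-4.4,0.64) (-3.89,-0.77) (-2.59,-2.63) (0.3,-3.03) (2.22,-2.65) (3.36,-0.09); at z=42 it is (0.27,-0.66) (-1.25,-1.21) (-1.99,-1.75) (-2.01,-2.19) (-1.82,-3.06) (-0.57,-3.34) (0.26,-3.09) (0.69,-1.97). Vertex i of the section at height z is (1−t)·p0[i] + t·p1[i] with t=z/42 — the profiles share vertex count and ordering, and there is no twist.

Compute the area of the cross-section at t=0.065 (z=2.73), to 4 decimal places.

Area at t=0.065: 32.8463

Cross-section at t=0.065: each vertex is (1-t)·p0[i] + t·p1[i].
  v1: (1-0.065)·(2.39,3.11) + 0.065·(0.27,-0.66) = (2.2522,2.8650)
  v2: (1-0.065)·(-2.04,2.69) + 0.065·(-1.25,-1.21) = (-1.9887,2.4365)
  v3: (1-0.065)·(-4.4,0.64) + 0.065·(-1.99,-1.75) = (-4.2434,0.4847)
  v4: (1-0.065)·(-3.89,-0.77) + 0.065·(-2.01,-2.19) = (-3.7678,-0.8623)
  v5: (1-0.065)·(-2.59,-2.63) + 0.065·(-1.82,-3.06) = (-2.5400,-2.6580)
  v6: (1-0.065)·(0.3,-3.03) + 0.065·(-0.57,-3.34) = (0.2435,-3.0501)
  v7: (1-0.065)·(2.22,-2.65) + 0.065·(0.26,-3.09) = (2.0926,-2.6786)
  v8: (1-0.065)·(3.36,-0.09) + 0.065·(0.69,-1.97) = (3.1864,-0.2122)
Shoelace sum Σ(x_i·y_{i+1} − x_{i+1}·y_i):
  i=1: 2.2522·2.4365 − -1.9887·2.8650 = +11.1849 (running +11.1849)
  i=2: -1.9887·0.4847 − -4.2434·2.4365 = +9.3751 (running +20.5600)
  i=3: -4.2434·-0.8623 − -3.7678·0.4847 = +5.4851 (running +26.0451)
  i=4: -3.7678·-2.6580 − -2.5400·-0.8623 = +7.8244 (running +33.8695)
  i=5: -2.5400·-3.0501 − 0.2435·-2.6580 = +8.3943 (running +42.2638)
  i=6: 0.2435·-2.6786 − 2.0926·-3.0501 = +5.7306 (running +47.9945)
  i=7: 2.0926·-0.2122 − 3.1864·-2.6786 = +8.0912 (running +56.0856)
  i=8: 3.1864·2.8650 − 2.2522·-0.2122 = +9.6069 (running +65.6926)
Area = |Σ|/2 = |65.6926|/2 = 32.8463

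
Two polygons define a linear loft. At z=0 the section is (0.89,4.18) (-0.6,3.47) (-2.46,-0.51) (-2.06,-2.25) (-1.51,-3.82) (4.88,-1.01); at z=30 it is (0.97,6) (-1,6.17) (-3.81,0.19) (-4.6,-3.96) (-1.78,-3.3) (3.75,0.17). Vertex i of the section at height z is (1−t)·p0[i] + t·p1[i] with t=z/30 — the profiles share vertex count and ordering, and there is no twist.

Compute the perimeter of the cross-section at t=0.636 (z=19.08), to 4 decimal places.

Perimeter at t=0.636: 26.0282

Cross-section at t=0.636: each vertex is (1-t)·p0[i] + t·p1[i].
  v1: (1-0.636)·(0.89,4.18) + 0.636·(0.97,6) = (0.9409,5.3375)
  v2: (1-0.636)·(-0.6,3.47) + 0.636·(-1,6.17) = (-0.8544,5.1872)
  v3: (1-0.636)·(-2.46,-0.51) + 0.636·(-3.81,0.19) = (-3.3186,-0.0648)
  v4: (1-0.636)·(-2.06,-2.25) + 0.636·(-4.6,-3.96) = (-3.6754,-3.3376)
  v5: (1-0.636)·(-1.51,-3.82) + 0.636·(-1.78,-3.3) = (-1.6817,-3.4893)
  v6: (1-0.636)·(4.88,-1.01) + 0.636·(3.75,0.17) = (4.1613,-0.2595)
Perimeter = Σ |v_{i+1} − v_i|:
  edge 1→2: √(-1.7953² + -0.1503²) = 1.8016 (running 1.8016)
  edge 2→3: √(-2.4642² + -5.2520²) = 5.8014 (running 7.6029)
  edge 3→4: √(-0.3568² + -3.2728²) = 3.2922 (running 10.8951)
  edge 4→5: √(1.9937² + -0.1517²) = 1.9995 (running 12.8946)
  edge 5→6: √(5.8430² + 3.2298²) = 6.6763 (running 19.5708)
  edge 6→1: √(-3.2204² + 5.5970²) = 6.4574 (running 26.0282)
Perimeter = 26.0282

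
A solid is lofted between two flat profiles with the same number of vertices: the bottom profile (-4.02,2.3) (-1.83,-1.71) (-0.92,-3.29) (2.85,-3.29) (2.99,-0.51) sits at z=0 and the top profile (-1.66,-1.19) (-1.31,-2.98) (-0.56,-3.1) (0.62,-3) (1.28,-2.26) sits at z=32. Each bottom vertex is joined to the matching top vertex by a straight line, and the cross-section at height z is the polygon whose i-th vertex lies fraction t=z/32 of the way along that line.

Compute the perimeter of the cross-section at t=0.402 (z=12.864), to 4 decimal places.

Perimeter at t=0.402: 15.2361

Cross-section at t=0.402: each vertex is (1-t)·p0[i] + t·p1[i].
  v1: (1-0.402)·(-4.02,2.3) + 0.402·(-1.66,-1.19) = (-3.0713,0.8970)
  v2: (1-0.402)·(-1.83,-1.71) + 0.402·(-1.31,-2.98) = (-1.6210,-2.2205)
  v3: (1-0.402)·(-0.92,-3.29) + 0.402·(-0.56,-3.1) = (-0.7753,-3.2136)
  v4: (1-0.402)·(2.85,-3.29) + 0.402·(0.62,-3) = (1.9535,-3.1734)
  v5: (1-0.402)·(2.99,-0.51) + 0.402·(1.28,-2.26) = (2.3026,-1.2135)
Perimeter = Σ |v_{i+1} − v_i|:
  edge 1→2: √(1.4503² + -3.1176²) = 3.4384 (running 3.4384)
  edge 2→3: √(0.8457² + -0.9931²) = 1.3044 (running 4.7428)
  edge 3→4: √(2.7288² + 0.0402²) = 2.7291 (running 7.4719)
  edge 4→5: √(0.3490² + 1.9599²) = 1.9908 (running 9.4626)
  edge 5→1: √(-5.3739² + 2.1105²) = 5.7734 (running 15.2361)
Perimeter = 15.2361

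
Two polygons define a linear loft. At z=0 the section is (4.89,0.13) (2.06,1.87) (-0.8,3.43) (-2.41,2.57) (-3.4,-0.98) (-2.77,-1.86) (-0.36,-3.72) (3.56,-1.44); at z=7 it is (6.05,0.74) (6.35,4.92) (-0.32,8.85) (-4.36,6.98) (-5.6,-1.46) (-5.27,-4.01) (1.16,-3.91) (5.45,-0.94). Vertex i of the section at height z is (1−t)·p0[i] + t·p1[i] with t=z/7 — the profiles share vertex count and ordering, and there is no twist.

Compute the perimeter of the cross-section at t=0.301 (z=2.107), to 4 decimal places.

Perimeter at t=0.301: 27.4754

Cross-section at t=0.301: each vertex is (1-t)·p0[i] + t·p1[i].
  v1: (1-0.301)·(4.89,0.13) + 0.301·(6.05,0.74) = (5.2392,0.3136)
  v2: (1-0.301)·(2.06,1.87) + 0.301·(6.35,4.92) = (3.3513,2.7881)
  v3: (1-0.301)·(-0.8,3.43) + 0.301·(-0.32,8.85) = (-0.6555,5.0614)
  v4: (1-0.301)·(-2.41,2.57) + 0.301·(-4.36,6.98) = (-2.9970,3.8974)
  v5: (1-0.301)·(-3.4,-0.98) + 0.301·(-5.6,-1.46) = (-4.0622,-1.1245)
  v6: (1-0.301)·(-2.77,-1.86) + 0.301·(-5.27,-4.01) = (-3.5225,-2.5072)
  v7: (1-0.301)·(-0.36,-3.72) + 0.301·(1.16,-3.91) = (0.0975,-3.7772)
  v8: (1-0.301)·(3.56,-1.44) + 0.301·(5.45,-0.94) = (4.1289,-1.2895)
Perimeter = Σ |v_{i+1} − v_i|:
  edge 1→2: √(-1.8879² + 2.4744²) = 3.1124 (running 3.1124)
  edge 2→3: √(-4.0068² + 2.2734²) = 4.6068 (running 7.7192)
  edge 3→4: √(-2.3414² + -1.1640²) = 2.6148 (running 10.3340)
  edge 4→5: √(-1.0652² + -5.0219²) = 5.1336 (running 15.4676)
  edge 5→6: √(0.5397² + -1.3827²) = 1.4843 (running 16.9519)
  edge 6→7: √(3.6200² + -1.2700²) = 3.8363 (running 20.7882)
  edge 7→8: √(4.0314² + 2.4877²) = 4.7371 (running 25.5254)
  edge 8→1: √(1.1103² + 1.6031²) = 1.9500 (running 27.4754)
Perimeter = 27.4754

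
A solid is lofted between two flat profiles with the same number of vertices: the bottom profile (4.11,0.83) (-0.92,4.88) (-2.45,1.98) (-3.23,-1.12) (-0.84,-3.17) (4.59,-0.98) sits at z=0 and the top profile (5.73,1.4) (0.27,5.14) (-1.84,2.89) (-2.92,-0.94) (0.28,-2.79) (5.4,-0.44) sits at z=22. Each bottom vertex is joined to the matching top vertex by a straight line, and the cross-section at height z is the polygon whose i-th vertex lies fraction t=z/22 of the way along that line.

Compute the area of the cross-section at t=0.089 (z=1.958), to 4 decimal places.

Area at t=0.089: 36.7486

Cross-section at t=0.089: each vertex is (1-t)·p0[i] + t·p1[i].
  v1: (1-0.089)·(4.11,0.83) + 0.089·(5.73,1.4) = (4.2542,0.8807)
  v2: (1-0.089)·(-0.92,4.88) + 0.089·(0.27,5.14) = (-0.8141,4.9031)
  v3: (1-0.089)·(-2.45,1.98) + 0.089·(-1.84,2.89) = (-2.3957,2.0610)
  v4: (1-0.089)·(-3.23,-1.12) + 0.089·(-2.92,-0.94) = (-3.2024,-1.1040)
  v5: (1-0.089)·(-0.84,-3.17) + 0.089·(0.28,-2.79) = (-0.7403,-3.1362)
  v6: (1-0.089)·(4.59,-0.98) + 0.089·(5.4,-0.44) = (4.6621,-0.9319)
Shoelace sum Σ(x_i·y_{i+1} − x_{i+1}·y_i):
  i=1: 4.2542·4.9031 − -0.8141·0.8807 = +21.5758 (running +21.5758)
  i=2: -0.8141·2.0610 − -2.3957·4.9031 = +10.0687 (running +31.6445)
  i=3: -2.3957·-1.1040 − -3.2024·2.0610 = +9.2450 (running +40.8895)
  i=4: -3.2024·-3.1362 − -0.7403·-1.1040 = +9.2260 (running +50.1155)
  i=5: -0.7403·-0.9319 − 4.6621·-3.1362 = +15.3111 (running +65.4266)
  i=6: 4.6621·0.8807 − 4.2542·-0.9319 = +8.0707 (running +73.4973)
Area = |Σ|/2 = |73.4973|/2 = 36.7486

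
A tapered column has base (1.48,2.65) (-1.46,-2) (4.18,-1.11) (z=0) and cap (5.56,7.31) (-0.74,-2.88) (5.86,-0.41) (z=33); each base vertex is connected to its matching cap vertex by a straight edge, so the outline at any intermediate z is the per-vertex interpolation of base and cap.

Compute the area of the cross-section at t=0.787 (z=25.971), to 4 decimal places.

Cross-section at t=0.787: each vertex is (1-t)·p0[i] + t·p1[i].
  v1: (1-0.787)·(1.48,2.65) + 0.787·(5.56,7.31) = (4.6910,6.3174)
  v2: (1-0.787)·(-1.46,-2) + 0.787·(-0.74,-2.88) = (-0.8934,-2.6926)
  v3: (1-0.787)·(4.18,-1.11) + 0.787·(5.86,-0.41) = (5.5022,-0.5591)
Shoelace sum Σ(x_i·y_{i+1} − x_{i+1}·y_i):
  i=1: 4.6910·-2.6926 − -0.8934·6.3174 = -6.9870 (running -6.9870)
  i=2: -0.8934·-0.5591 − 5.5022·-2.6926 = +15.3144 (running +8.3274)
  i=3: 5.5022·6.3174 − 4.6910·-0.5591 = +37.3822 (running +45.7096)
Area = |Σ|/2 = |45.7096|/2 = 22.8548

Area at t=0.787: 22.8548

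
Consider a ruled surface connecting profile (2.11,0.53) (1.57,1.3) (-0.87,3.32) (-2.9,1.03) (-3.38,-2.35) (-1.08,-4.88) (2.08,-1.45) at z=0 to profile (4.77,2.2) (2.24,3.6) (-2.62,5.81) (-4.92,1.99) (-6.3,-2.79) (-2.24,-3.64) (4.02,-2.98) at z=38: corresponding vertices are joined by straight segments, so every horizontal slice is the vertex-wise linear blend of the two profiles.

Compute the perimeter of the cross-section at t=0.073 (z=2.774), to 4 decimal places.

Cross-section at t=0.073: each vertex is (1-t)·p0[i] + t·p1[i].
  v1: (1-0.073)·(2.11,0.53) + 0.073·(4.77,2.2) = (2.3042,0.6519)
  v2: (1-0.073)·(1.57,1.3) + 0.073·(2.24,3.6) = (1.6189,1.4679)
  v3: (1-0.073)·(-0.87,3.32) + 0.073·(-2.62,5.81) = (-0.9978,3.5018)
  v4: (1-0.073)·(-2.9,1.03) + 0.073·(-4.92,1.99) = (-3.0475,1.1001)
  v5: (1-0.073)·(-3.38,-2.35) + 0.073·(-6.3,-2.79) = (-3.5932,-2.3821)
  v6: (1-0.073)·(-1.08,-4.88) + 0.073·(-2.24,-3.64) = (-1.1647,-4.7895)
  v7: (1-0.073)·(2.08,-1.45) + 0.073·(4.02,-2.98) = (2.2216,-1.5617)
Perimeter = Σ |v_{i+1} − v_i|:
  edge 1→2: √(-0.6853² + 0.8160²) = 1.0656 (running 1.0656)
  edge 2→3: √(-2.6167² + 2.0339²) = 3.3141 (running 4.3797)
  edge 3→4: √(-2.0497² + -2.4017²) = 3.1574 (running 7.5371)
  edge 4→5: √(-0.5457² + -3.4822²) = 3.5247 (running 11.0618)
  edge 5→6: √(2.4285² + -2.4074²) = 3.4195 (running 14.4813)
  edge 6→7: √(3.3863² + 3.2278²) = 4.6782 (running 19.1595)
  edge 7→1: √(0.0826² + 2.2136²) = 2.2151 (running 21.3747)
Perimeter = 21.3747

Perimeter at t=0.073: 21.3747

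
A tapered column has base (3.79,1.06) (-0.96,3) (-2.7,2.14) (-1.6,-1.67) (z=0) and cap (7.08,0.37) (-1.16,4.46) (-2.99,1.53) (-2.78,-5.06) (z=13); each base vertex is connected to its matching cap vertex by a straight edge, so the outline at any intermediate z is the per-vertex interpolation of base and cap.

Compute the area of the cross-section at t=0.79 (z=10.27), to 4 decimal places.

Cross-section at t=0.79: each vertex is (1-t)·p0[i] + t·p1[i].
  v1: (1-0.79)·(3.79,1.06) + 0.79·(7.08,0.37) = (6.3891,0.5149)
  v2: (1-0.79)·(-0.96,3) + 0.79·(-1.16,4.46) = (-1.1180,4.1534)
  v3: (1-0.79)·(-2.7,2.14) + 0.79·(-2.99,1.53) = (-2.9291,1.6581)
  v4: (1-0.79)·(-1.6,-1.67) + 0.79·(-2.78,-5.06) = (-2.5322,-4.3481)
Shoelace sum Σ(x_i·y_{i+1} − x_{i+1}·y_i):
  i=1: 6.3891·4.1534 − -1.1180·0.5149 = +27.1121 (running +27.1121)
  i=2: -1.1180·1.6581 − -2.9291·4.1534 = +10.3120 (running +37.4241)
  i=3: -2.9291·-4.3481 − -2.5322·1.6581 = +16.9347 (running +54.3588)
  i=4: -2.5322·0.5149 − 6.3891·-4.3481 = +26.4766 (running +80.8354)
Area = |Σ|/2 = |80.8354|/2 = 40.4177

Area at t=0.79: 40.4177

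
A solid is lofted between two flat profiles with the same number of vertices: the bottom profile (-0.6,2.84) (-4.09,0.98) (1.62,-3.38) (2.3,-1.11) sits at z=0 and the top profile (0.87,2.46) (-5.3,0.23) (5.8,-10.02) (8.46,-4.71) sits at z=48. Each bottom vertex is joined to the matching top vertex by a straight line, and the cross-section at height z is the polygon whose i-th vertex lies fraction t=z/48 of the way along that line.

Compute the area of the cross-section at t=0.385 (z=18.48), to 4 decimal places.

Area at t=0.385: 34.6164

Cross-section at t=0.385: each vertex is (1-t)·p0[i] + t·p1[i].
  v1: (1-0.385)·(-0.6,2.84) + 0.385·(0.87,2.46) = (-0.0340,2.6937)
  v2: (1-0.385)·(-4.09,0.98) + 0.385·(-5.3,0.23) = (-4.5558,0.6913)
  v3: (1-0.385)·(1.62,-3.38) + 0.385·(5.8,-10.02) = (3.2293,-5.9364)
  v4: (1-0.385)·(2.3,-1.11) + 0.385·(8.46,-4.71) = (4.6716,-2.4960)
Shoelace sum Σ(x_i·y_{i+1} − x_{i+1}·y_i):
  i=1: -0.0340·0.6913 − -4.5558·2.6937 = +12.2486 (running +12.2486)
  i=2: -4.5558·-5.9364 − 3.2293·0.6913 = +24.8131 (running +37.0617)
  i=3: 3.2293·-2.4960 − 4.6716·-5.9364 = +19.6722 (running +56.7338)
  i=4: 4.6716·2.6937 − -0.0340·-2.4960 = +12.4989 (running +69.2327)
Area = |Σ|/2 = |69.2327|/2 = 34.6164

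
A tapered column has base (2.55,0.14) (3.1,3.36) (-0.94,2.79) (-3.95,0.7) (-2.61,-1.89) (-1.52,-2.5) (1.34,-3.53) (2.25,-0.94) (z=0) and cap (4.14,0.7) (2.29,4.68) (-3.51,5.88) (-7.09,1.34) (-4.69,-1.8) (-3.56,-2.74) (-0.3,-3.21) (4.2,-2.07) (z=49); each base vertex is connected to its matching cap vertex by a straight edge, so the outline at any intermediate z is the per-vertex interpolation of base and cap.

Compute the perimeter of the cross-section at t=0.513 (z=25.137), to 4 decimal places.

Cross-section at t=0.513: each vertex is (1-t)·p0[i] + t·p1[i].
  v1: (1-0.513)·(2.55,0.14) + 0.513·(4.14,0.7) = (3.3657,0.4273)
  v2: (1-0.513)·(3.1,3.36) + 0.513·(2.29,4.68) = (2.6845,4.0372)
  v3: (1-0.513)·(-0.94,2.79) + 0.513·(-3.51,5.88) = (-2.2584,4.3752)
  v4: (1-0.513)·(-3.95,0.7) + 0.513·(-7.09,1.34) = (-5.5608,1.0283)
  v5: (1-0.513)·(-2.61,-1.89) + 0.513·(-4.69,-1.8) = (-3.6770,-1.8438)
  v6: (1-0.513)·(-1.52,-2.5) + 0.513·(-3.56,-2.74) = (-2.5665,-2.6231)
  v7: (1-0.513)·(1.34,-3.53) + 0.513·(-0.3,-3.21) = (0.4987,-3.3658)
  v8: (1-0.513)·(2.25,-0.94) + 0.513·(4.2,-2.07) = (3.2504,-1.5197)
Perimeter = Σ |v_{i+1} − v_i|:
  edge 1→2: √(-0.6812² + 3.6099²) = 3.6736 (running 3.6736)
  edge 2→3: √(-4.9429² + 0.3380²) = 4.9544 (running 8.6280)
  edge 3→4: √(-3.3024² + -3.3469²) = 4.7018 (running 13.3299)
  edge 4→5: √(1.8838² + -2.8721²) = 3.4348 (running 16.7647)
  edge 5→6: √(1.1105² + -0.7793²) = 1.3567 (running 18.1213)
  edge 6→7: √(3.0652² + -0.7427²) = 3.1539 (running 21.2752)
  edge 7→8: √(2.7517² + 1.8462²) = 3.3136 (running 24.5888)
  edge 8→1: √(0.1153² + 1.9470²) = 1.9504 (running 26.5392)
Perimeter = 26.5392

Perimeter at t=0.513: 26.5392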